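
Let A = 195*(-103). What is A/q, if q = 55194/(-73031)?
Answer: 488942545/18398 ≈ 26576.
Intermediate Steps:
q = -55194/73031 (q = 55194*(-1/73031) = -55194/73031 ≈ -0.75576)
A = -20085
A/q = -20085/(-55194/73031) = -20085*(-73031/55194) = 488942545/18398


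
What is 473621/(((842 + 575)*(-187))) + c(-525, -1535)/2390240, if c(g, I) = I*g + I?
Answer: -45946732509/31668170248 ≈ -1.4509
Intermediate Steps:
c(g, I) = I + I*g
473621/(((842 + 575)*(-187))) + c(-525, -1535)/2390240 = 473621/(((842 + 575)*(-187))) - 1535*(1 - 525)/2390240 = 473621/((1417*(-187))) - 1535*(-524)*(1/2390240) = 473621/(-264979) + 804340*(1/2390240) = 473621*(-1/264979) + 40217/119512 = -473621/264979 + 40217/119512 = -45946732509/31668170248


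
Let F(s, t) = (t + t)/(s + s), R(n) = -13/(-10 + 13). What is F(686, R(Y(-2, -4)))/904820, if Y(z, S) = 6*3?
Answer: -13/1862119560 ≈ -6.9813e-9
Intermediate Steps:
Y(z, S) = 18
R(n) = -13/3
F(s, t) = t/s (F(s, t) = (2*t)/((2*s)) = (2*t)*(1/(2*s)) = t/s)
F(686, R(Y(-2, -4)))/904820 = -13/3/686/904820 = -13/3*1/686*(1/904820) = -13/2058*1/904820 = -13/1862119560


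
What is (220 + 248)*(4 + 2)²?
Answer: 16848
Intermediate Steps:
(220 + 248)*(4 + 2)² = 468*6² = 468*36 = 16848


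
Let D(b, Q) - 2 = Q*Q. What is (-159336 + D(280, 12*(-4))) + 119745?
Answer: -37285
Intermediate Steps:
D(b, Q) = 2 + Q**2 (D(b, Q) = 2 + Q*Q = 2 + Q**2)
(-159336 + D(280, 12*(-4))) + 119745 = (-159336 + (2 + (12*(-4))**2)) + 119745 = (-159336 + (2 + (-48)**2)) + 119745 = (-159336 + (2 + 2304)) + 119745 = (-159336 + 2306) + 119745 = -157030 + 119745 = -37285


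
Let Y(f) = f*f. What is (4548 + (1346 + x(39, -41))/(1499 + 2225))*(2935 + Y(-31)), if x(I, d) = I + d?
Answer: 2356815072/133 ≈ 1.7720e+7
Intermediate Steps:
Y(f) = f²
(4548 + (1346 + x(39, -41))/(1499 + 2225))*(2935 + Y(-31)) = (4548 + (1346 + (39 - 41))/(1499 + 2225))*(2935 + (-31)²) = (4548 + (1346 - 2)/3724)*(2935 + 961) = (4548 + 1344*(1/3724))*3896 = (4548 + 48/133)*3896 = (604932/133)*3896 = 2356815072/133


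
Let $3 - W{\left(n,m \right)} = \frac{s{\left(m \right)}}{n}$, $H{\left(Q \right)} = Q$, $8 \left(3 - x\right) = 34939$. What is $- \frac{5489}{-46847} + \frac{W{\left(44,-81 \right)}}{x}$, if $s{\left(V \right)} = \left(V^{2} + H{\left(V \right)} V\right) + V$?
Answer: $\frac{3317628631}{17992293055} \approx 0.18439$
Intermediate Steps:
$x = - \frac{34915}{8}$ ($x = 3 - \frac{34939}{8} = - \frac{34915}{8} \approx -4364.4$)
$s{\left(V \right)} = V + 2 V^{2}$ ($s{\left(V \right)} = \left(V^{2} + V V\right) + V = \left(V^{2} + V^{2}\right) + V = 2 V^{2} + V = V + 2 V^{2}$)
$W{\left(n,m \right)} = 3 - \frac{m \left(1 + 2 m\right)}{n}$
$- \frac{5489}{-46847} + \frac{W{\left(44,-81 \right)}}{x} = - \frac{5489}{-46847} + \frac{\frac{1}{44} \left(3 \cdot 44 - - 81 \left(1 + 2 \left(-81\right)\right)\right)}{- \frac{34915}{8}} = \left(-5489\right) \left(- \frac{1}{46847}\right) + \frac{132 - - 81 \left(1 - 162\right)}{44} \left(- \frac{8}{34915}\right) = \frac{5489}{46847} + \frac{132 - \left(-81\right) \left(-161\right)}{44} \left(- \frac{8}{34915}\right) = \frac{5489}{46847} + \frac{132 - 13041}{44} \left(- \frac{8}{34915}\right) = \frac{5489}{46847} + \frac{1}{44} \left(-12909\right) \left(- \frac{8}{34915}\right) = \frac{5489}{46847} - - \frac{25818}{384065} = \frac{5489}{46847} + \frac{25818}{384065} = \frac{3317628631}{17992293055}$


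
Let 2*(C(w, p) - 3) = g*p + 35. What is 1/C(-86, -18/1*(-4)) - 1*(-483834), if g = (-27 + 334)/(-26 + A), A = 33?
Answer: 10833527108/22391 ≈ 4.8383e+5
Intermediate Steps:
g = 307/7 (g = (-27 + 334)/(-26 + 33) = 307/7 ≈ 43.857)
C(w, p) = 41/2 + 307*p/14 (C(w, p) = 3 + (307*p/7 + 35)/2 = 3 + (35 + 307*p/7)/2 = 3 + (35/2 + 307*p/14) = 41/2 + 307*p/14)
1/C(-86, -18/1*(-4)) - 1*(-483834) = 1/(41/2 + 307*(-18/1*(-4))/14) - 1*(-483834) = 1/(41/2 + 307*(-18*(-4))/14) + 483834 = 1/(41/2 + (307/14)*72) + 483834 = 1/(41/2 + 11052/7) + 483834 = 1/(22391/14) + 483834 = 14/22391 + 483834 = 10833527108/22391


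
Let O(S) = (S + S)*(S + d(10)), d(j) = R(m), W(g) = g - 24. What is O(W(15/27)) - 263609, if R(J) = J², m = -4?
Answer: -21324055/81 ≈ -2.6326e+5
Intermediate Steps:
W(g) = -24 + g
d(j) = 16 (d(j) = (-4)² = 16)
O(S) = 2*S*(16 + S) (O(S) = (S + S)*(S + 16) = (2*S)*(16 + S) = 2*S*(16 + S))
O(W(15/27)) - 263609 = 2*(-24 + 15/27)*(16 + (-24 + 15/27)) - 263609 = 2*(-24 + 15*(1/27))*(16 + (-24 + 15*(1/27))) - 263609 = 2*(-24 + 5/9)*(16 + (-24 + 5/9)) - 263609 = 2*(-211/9)*(16 - 211/9) - 263609 = 2*(-211/9)*(-67/9) - 263609 = 28274/81 - 263609 = -21324055/81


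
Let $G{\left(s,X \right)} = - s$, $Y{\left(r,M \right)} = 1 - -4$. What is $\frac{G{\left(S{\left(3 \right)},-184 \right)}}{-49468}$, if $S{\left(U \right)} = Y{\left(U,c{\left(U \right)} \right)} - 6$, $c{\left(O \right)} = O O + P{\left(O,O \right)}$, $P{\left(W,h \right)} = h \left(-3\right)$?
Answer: $- \frac{1}{49468} \approx -2.0215 \cdot 10^{-5}$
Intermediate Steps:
$P{\left(W,h \right)} = - 3 h$
$c{\left(O \right)} = O^{2} - 3 O$ ($c{\left(O \right)} = O O - 3 O = O^{2} - 3 O$)
$Y{\left(r,M \right)} = 5$ ($Y{\left(r,M \right)} = 1 + 4 = 5$)
$S{\left(U \right)} = -1$ ($S{\left(U \right)} = 5 - 6 = -1$)
$\frac{G{\left(S{\left(3 \right)},-184 \right)}}{-49468} = \frac{\left(-1\right) \left(-1\right)}{-49468} = 1 \left(- \frac{1}{49468}\right) = - \frac{1}{49468}$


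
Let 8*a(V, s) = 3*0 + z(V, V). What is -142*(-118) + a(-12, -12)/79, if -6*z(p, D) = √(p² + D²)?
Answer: 16756 - √2/316 ≈ 16756.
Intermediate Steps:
z(p, D) = -√(D² + p²)/6 (z(p, D) = -√(p² + D²)/6 = -√(D² + p²)/6)
a(V, s) = -√2*√(V²)/48 (a(V, s) = (3*0 - √(V² + V²)/6)/8 = (0 - √2*√(V²)/6)/8 = (-√2*√(V²)/6)/8 = -√2*√(V²)/48)
-142*(-118) + a(-12, -12)/79 = -142*(-118) - √2*√((-12)²)/48/79 = 16756 - √2*√144/48*(1/79) = 16756 - 1/48*√2*12*(1/79) = 16756 - √2/4*(1/79) = 16756 - √2/316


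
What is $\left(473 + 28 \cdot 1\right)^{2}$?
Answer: $251001$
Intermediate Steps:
$\left(473 + 28 \cdot 1\right)^{2} = \left(473 + 28\right)^{2} = 501^{2} = 251001$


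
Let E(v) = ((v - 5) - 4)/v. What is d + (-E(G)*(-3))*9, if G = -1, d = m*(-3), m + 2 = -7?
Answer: 297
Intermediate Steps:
m = -9 (m = -2 - 7 = -9)
d = 27 (d = -9*(-3) = 27)
E(v) = (-9 + v)/v (E(v) = ((-5 + v) - 4)/v = (-9 + v)/v)
d + (-E(G)*(-3))*9 = 27 + (-(-9 - 1)/(-1)*(-3))*9 = 27 + (-(-1)*(-10)*(-3))*9 = 27 + (-1*10*(-3))*9 = 27 - 10*(-3)*9 = 27 + 30*9 = 27 + 270 = 297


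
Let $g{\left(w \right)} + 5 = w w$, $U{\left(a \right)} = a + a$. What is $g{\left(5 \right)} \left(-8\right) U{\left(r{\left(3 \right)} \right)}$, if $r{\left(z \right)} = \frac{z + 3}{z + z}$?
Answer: $-320$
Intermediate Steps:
$r{\left(z \right)} = \frac{3 + z}{2 z}$
$U{\left(a \right)} = 2 a$
$g{\left(w \right)} = -5 + w^{2}$ ($g{\left(w \right)} = -5 + w w = -5 + w^{2}$)
$g{\left(5 \right)} \left(-8\right) U{\left(r{\left(3 \right)} \right)} = \left(-5 + 5^{2}\right) \left(-8\right) 2 \frac{3 + 3}{2 \cdot 3} = \left(-5 + 25\right) \left(-8\right) 2 \cdot \frac{1}{2} \cdot \frac{1}{3} \cdot 6 = 20 \left(-8\right) 2 \cdot 1 = \left(-160\right) 2 = -320$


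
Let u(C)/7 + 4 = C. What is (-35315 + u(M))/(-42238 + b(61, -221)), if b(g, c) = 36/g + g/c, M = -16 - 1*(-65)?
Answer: 67405000/81343749 ≈ 0.82864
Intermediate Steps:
M = 49 (M = -16 + 65 = 49)
u(C) = -28 + 7*C
(-35315 + u(M))/(-42238 + b(61, -221)) = (-35315 + (-28 + 7*49))/(-42238 + (36/61 + 61/(-221))) = (-35315 + (-28 + 343))/(-42238 + (36*(1/61) + 61*(-1/221))) = (-35315 + 315)/(-42238 + (36/61 - 61/221)) = -35000/(-42238 + 4235/13481) = -35000/(-569406243/13481) = -35000*(-13481/569406243) = 67405000/81343749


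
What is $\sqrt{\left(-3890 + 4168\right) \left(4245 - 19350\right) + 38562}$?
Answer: $6 i \sqrt{115573} \approx 2039.8 i$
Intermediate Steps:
$\sqrt{\left(-3890 + 4168\right) \left(4245 - 19350\right) + 38562} = \sqrt{278 \left(-15105\right) + 38562} = \sqrt{-4199190 + 38562} = \sqrt{-4160628} = 6 i \sqrt{115573}$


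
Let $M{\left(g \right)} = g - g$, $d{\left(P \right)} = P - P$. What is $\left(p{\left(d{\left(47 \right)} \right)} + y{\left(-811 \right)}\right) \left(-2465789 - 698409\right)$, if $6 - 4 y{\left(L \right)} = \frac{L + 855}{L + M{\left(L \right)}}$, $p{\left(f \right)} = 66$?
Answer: $- \frac{173250915193}{811} \approx -2.1363 \cdot 10^{8}$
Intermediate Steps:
$d{\left(P \right)} = 0$
$M{\left(g \right)} = 0$
$y{\left(L \right)} = \frac{3}{2} - \frac{855 + L}{4 L}$ ($y{\left(L \right)} = \frac{3}{2} - \frac{\left(L + 855\right) \frac{1}{L + 0}}{4} = \frac{3}{2} - \frac{\left(855 + L\right) \frac{1}{L}}{4} = \frac{3}{2} - \frac{\frac{1}{L} \left(855 + L\right)}{4} = \frac{3}{2} - \frac{855 + L}{4 L}$)
$\left(p{\left(d{\left(47 \right)} \right)} + y{\left(-811 \right)}\right) \left(-2465789 - 698409\right) = \left(66 + \frac{5 \left(-171 - 811\right)}{4 \left(-811\right)}\right) \left(-2465789 - 698409\right) = \left(66 + \frac{5}{4} \left(- \frac{1}{811}\right) \left(-982\right)\right) \left(-3164198\right) = \left(66 + \frac{2455}{1622}\right) \left(-3164198\right) = \frac{109507}{1622} \left(-3164198\right) = - \frac{173250915193}{811}$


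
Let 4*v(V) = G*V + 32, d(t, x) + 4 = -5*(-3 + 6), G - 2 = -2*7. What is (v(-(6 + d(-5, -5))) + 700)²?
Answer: 447561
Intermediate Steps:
G = -12 (G = 2 - 2*7 = 2 - 14 = -12)
d(t, x) = -19 (d(t, x) = -4 - 5*(-3 + 6) = -4 - 5*3 = -4 - 15 = -19)
v(V) = 8 - 3*V (v(V) = (-12*V + 32)/4 = (32 - 12*V)/4 = 8 - 3*V)
(v(-(6 + d(-5, -5))) + 700)² = ((8 - (-3)*(6 - 19)) + 700)² = ((8 - (-3)*(-13)) + 700)² = ((8 - 3*13) + 700)² = ((8 - 39) + 700)² = (-31 + 700)² = 669² = 447561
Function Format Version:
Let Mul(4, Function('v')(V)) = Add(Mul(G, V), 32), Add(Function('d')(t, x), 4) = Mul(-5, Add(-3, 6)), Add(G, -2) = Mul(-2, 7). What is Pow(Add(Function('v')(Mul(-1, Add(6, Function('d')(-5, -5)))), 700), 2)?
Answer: 447561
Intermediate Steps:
G = -12 (G = Add(2, Mul(-2, 7)) = Add(2, -14) = -12)
Function('d')(t, x) = -19 (Function('d')(t, x) = Add(-4, Mul(-5, Add(-3, 6))) = Add(-4, Mul(-5, 3)) = Add(-4, -15) = -19)
Function('v')(V) = Add(8, Mul(-3, V)) (Function('v')(V) = Mul(Rational(1, 4), Add(Mul(-12, V), 32)) = Mul(Rational(1, 4), Add(32, Mul(-12, V))) = Add(8, Mul(-3, V)))
Pow(Add(Function('v')(Mul(-1, Add(6, Function('d')(-5, -5)))), 700), 2) = Pow(Add(Add(8, Mul(-3, Mul(-1, Add(6, -19)))), 700), 2) = Pow(Add(Add(8, Mul(-3, Mul(-1, -13))), 700), 2) = Pow(Add(Add(8, Mul(-3, 13)), 700), 2) = Pow(Add(Add(8, -39), 700), 2) = Pow(Add(-31, 700), 2) = Pow(669, 2) = 447561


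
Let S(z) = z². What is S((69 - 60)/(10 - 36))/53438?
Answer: 81/36124088 ≈ 2.2423e-6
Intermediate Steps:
S((69 - 60)/(10 - 36))/53438 = ((69 - 60)/(10 - 36))²/53438 = (9/(-26))²*(1/53438) = (9*(-1/26))²*(1/53438) = (-9/26)²*(1/53438) = (81/676)*(1/53438) = 81/36124088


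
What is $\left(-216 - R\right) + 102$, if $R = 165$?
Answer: $-279$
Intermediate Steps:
$\left(-216 - R\right) + 102 = \left(-216 - 165\right) + 102 = -381 + 102 = -279$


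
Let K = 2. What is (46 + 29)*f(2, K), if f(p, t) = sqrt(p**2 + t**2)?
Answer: 150*sqrt(2) ≈ 212.13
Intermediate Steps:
(46 + 29)*f(2, K) = (46 + 29)*sqrt(2**2 + 2**2) = 75*sqrt(4 + 4) = 75*sqrt(8) = 75*(2*sqrt(2)) = 150*sqrt(2)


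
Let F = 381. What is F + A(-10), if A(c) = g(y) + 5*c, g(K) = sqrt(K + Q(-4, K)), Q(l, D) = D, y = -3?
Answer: 331 + I*sqrt(6) ≈ 331.0 + 2.4495*I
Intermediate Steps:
g(K) = sqrt(2)*sqrt(K) (g(K) = sqrt(K + K) = sqrt(2*K) = sqrt(2)*sqrt(K))
A(c) = 5*c + I*sqrt(6) (A(c) = sqrt(2)*sqrt(-3) + 5*c = sqrt(2)*(I*sqrt(3)) + 5*c = I*sqrt(6) + 5*c = 5*c + I*sqrt(6))
F + A(-10) = 381 + (5*(-10) + I*sqrt(6)) = 381 + (-50 + I*sqrt(6)) = 331 + I*sqrt(6)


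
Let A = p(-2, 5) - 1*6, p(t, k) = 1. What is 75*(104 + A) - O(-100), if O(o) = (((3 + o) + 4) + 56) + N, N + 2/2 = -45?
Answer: 7508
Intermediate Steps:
N = -46 (N = -1 - 45 = -46)
O(o) = 17 + o (O(o) = (((3 + o) + 4) + 56) - 46 = ((7 + o) + 56) - 46 = (63 + o) - 46 = 17 + o)
A = -5 (A = 1 - 1*6 = 1 - 6 = -5)
75*(104 + A) - O(-100) = 75*(104 - 5) - (17 - 100) = 75*99 - 1*(-83) = 7425 + 83 = 7508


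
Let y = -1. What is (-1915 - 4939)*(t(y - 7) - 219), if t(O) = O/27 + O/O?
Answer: 40397476/27 ≈ 1.4962e+6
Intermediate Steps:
t(O) = 1 + O/27 (t(O) = O*(1/27) + 1 = O/27 + 1 = 1 + O/27)
(-1915 - 4939)*(t(y - 7) - 219) = (-1915 - 4939)*((1 + (-1 - 7)/27) - 219) = -6854*((1 + (1/27)*(-8)) - 219) = -6854*((1 - 8/27) - 219) = -6854*(19/27 - 219) = -6854*(-5894/27) = 40397476/27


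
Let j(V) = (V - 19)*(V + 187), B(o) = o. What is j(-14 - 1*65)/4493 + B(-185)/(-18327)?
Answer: -193141763/82343211 ≈ -2.3456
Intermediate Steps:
j(V) = (-19 + V)*(187 + V)
j(-14 - 1*65)/4493 + B(-185)/(-18327) = (-3553 + (-14 - 1*65)**2 + 168*(-14 - 1*65))/4493 - 185/(-18327) = (-3553 + (-14 - 65)**2 + 168*(-14 - 65))*(1/4493) - 185*(-1/18327) = (-3553 + (-79)**2 + 168*(-79))*(1/4493) + 185/18327 = (-3553 + 6241 - 13272)*(1/4493) + 185/18327 = -10584*1/4493 + 185/18327 = -10584/4493 + 185/18327 = -193141763/82343211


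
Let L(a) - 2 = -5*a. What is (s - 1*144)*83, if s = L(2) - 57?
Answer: -17347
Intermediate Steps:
L(a) = 2 - 5*a
s = -65 (s = (2 - 5*2) - 57 = (2 - 10) - 57 = -8 - 57 = -65)
(s - 1*144)*83 = (-65 - 1*144)*83 = (-65 - 144)*83 = -209*83 = -17347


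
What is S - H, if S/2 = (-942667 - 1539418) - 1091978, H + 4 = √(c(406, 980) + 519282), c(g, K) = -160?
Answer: -7148122 - √519122 ≈ -7.1488e+6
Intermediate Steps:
H = -4 + √519122 (H = -4 + √(-160 + 519282) = -4 + √519122 ≈ 716.50)
S = -7148126 (S = 2*((-942667 - 1539418) - 1091978) = 2*(-2482085 - 1091978) = 2*(-3574063) = -7148126)
S - H = -7148126 - (-4 + √519122) = -7148126 + (4 - √519122) = -7148122 - √519122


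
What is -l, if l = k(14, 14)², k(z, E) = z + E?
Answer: -784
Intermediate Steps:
k(z, E) = E + z
l = 784 (l = (14 + 14)² = 28² = 784)
-l = -1*784 = -784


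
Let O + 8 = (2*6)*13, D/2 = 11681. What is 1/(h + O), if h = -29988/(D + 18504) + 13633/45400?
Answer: 950358200/140257665589 ≈ 0.0067758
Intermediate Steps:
D = 23362 (D = 2*11681 = 23362)
O = 148 (O = -8 + (2*6)*13 = -8 + 12*13 = -8 + 156 = 148)
h = -395348011/950358200 (h = -29988/(23362 + 18504) + 13633/45400 = -29988/41866 + 13633*(1/45400) = -29988*1/41866 + 13633/45400 = -14994/20933 + 13633/45400 = -395348011/950358200 ≈ -0.41600)
1/(h + O) = 1/(-395348011/950358200 + 148) = 1/(140257665589/950358200) = 950358200/140257665589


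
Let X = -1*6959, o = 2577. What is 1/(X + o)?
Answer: -1/4382 ≈ -0.00022821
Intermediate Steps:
X = -6959
1/(X + o) = 1/(-6959 + 2577) = 1/(-4382) = -1/4382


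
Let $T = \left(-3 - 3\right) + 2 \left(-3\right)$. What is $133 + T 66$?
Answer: $-659$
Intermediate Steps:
$T = -12$ ($T = -6 - 6 = -12$)
$133 + T 66 = 133 - 792 = -659$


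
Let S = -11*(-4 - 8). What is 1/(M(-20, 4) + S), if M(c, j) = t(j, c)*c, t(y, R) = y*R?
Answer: 1/1732 ≈ 0.00057737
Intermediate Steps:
t(y, R) = R*y
S = 132 (S = -11*(-12) = 132)
M(c, j) = j*c² (M(c, j) = (c*j)*c = j*c²)
1/(M(-20, 4) + S) = 1/(4*(-20)² + 132) = 1/(4*400 + 132) = 1/(1600 + 132) = 1/1732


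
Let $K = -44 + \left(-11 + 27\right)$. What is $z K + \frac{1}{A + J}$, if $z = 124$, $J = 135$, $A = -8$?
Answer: $- \frac{440943}{127} \approx -3472.0$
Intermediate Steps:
$K = -28$ ($K = -44 + 16 = -28$)
$z K + \frac{1}{A + J} = 124 \left(-28\right) + \frac{1}{-8 + 135} = -3472 + \frac{1}{127} = - \frac{440943}{127}$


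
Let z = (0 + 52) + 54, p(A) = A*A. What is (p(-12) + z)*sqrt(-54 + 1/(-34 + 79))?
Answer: 50*I*sqrt(12145)/3 ≈ 1836.7*I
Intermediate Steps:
p(A) = A**2
z = 106 (z = 52 + 54 = 106)
(p(-12) + z)*sqrt(-54 + 1/(-34 + 79)) = ((-12)**2 + 106)*sqrt(-54 + 1/(-34 + 79)) = (144 + 106)*sqrt(-54 + 1/45) = 250*sqrt(-54 + 1/45) = 250*sqrt(-2429/45) = 250*(I*sqrt(12145)/15) = 50*I*sqrt(12145)/3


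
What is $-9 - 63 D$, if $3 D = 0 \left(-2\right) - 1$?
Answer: $12$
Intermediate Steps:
$D = - \frac{1}{3}$ ($D = \frac{0 \left(-2\right) - 1}{3} = \frac{0 - 1}{3} = \frac{1}{3} \left(-1\right) = - \frac{1}{3} \approx -0.33333$)
$-9 - 63 D = -9 - -21 = -9 + 21 = 12$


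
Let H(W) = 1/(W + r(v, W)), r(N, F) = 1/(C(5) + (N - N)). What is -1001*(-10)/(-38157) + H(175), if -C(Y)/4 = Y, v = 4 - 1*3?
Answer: -4894550/19073049 ≈ -0.25662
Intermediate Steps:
v = 1 (v = 4 - 3 = 1)
C(Y) = -4*Y
r(N, F) = -1/20 (r(N, F) = 1/(-4*5 + (N - N)) = 1/(-20 + 0) = 1/(-20) = -1/20)
H(W) = 1/(-1/20 + W) (H(W) = 1/(W - 1/20) = 1/(-1/20 + W))
-1001*(-10)/(-38157) + H(175) = -1001*(-10)/(-38157) + 20/(-1 + 20*175) = 10010*(-1/38157) + 20/(-1 + 3500) = -1430/5451 + 20/3499 = -4894550/19073049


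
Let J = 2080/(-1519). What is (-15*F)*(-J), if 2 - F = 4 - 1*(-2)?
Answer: 124800/1519 ≈ 82.159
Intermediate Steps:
F = -4 (F = 2 - (4 - 1*(-2)) = 2 - (4 + 2) = 2 - 1*6 = 2 - 6 = -4)
J = -2080/1519 (J = 2080*(-1/1519) = -2080/1519 ≈ -1.3693)
(-15*F)*(-J) = (-15*(-4))*(-1*(-2080/1519)) = 60*(2080/1519) = 124800/1519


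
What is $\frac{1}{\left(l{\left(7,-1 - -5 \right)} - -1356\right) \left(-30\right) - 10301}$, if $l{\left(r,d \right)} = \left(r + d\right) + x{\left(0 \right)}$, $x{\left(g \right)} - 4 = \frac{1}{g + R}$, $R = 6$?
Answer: $- \frac{1}{51436} \approx -1.9442 \cdot 10^{-5}$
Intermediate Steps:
$x{\left(g \right)} = 4 + \frac{1}{6 + g}$ ($x{\left(g \right)} = 4 + \frac{1}{g + 6} = 4 + \frac{1}{6 + g}$)
$l{\left(r,d \right)} = \frac{25}{6} + d + r$ ($l{\left(r,d \right)} = \left(r + d\right) + \frac{25 + 4 \cdot 0}{6 + 0} = \left(d + r\right) + \frac{25 + 0}{6} = \left(d + r\right) + \frac{1}{6} \cdot 25 = \left(d + r\right) + \frac{25}{6} = \frac{25}{6} + d + r$)
$\frac{1}{\left(l{\left(7,-1 - -5 \right)} - -1356\right) \left(-30\right) - 10301} = \frac{1}{\left(\left(\frac{25}{6} - -4 + 7\right) - -1356\right) \left(-30\right) - 10301} = \frac{1}{\left(\left(\frac{25}{6} + \left(-1 + 5\right) + 7\right) + 1356\right) \left(-30\right) + \left(-48606 + 38305\right)} = \frac{1}{\left(\left(\frac{25}{6} + 4 + 7\right) + 1356\right) \left(-30\right) - 10301} = \frac{1}{\left(\frac{91}{6} + 1356\right) \left(-30\right) - 10301} = \frac{1}{\frac{8227}{6} \left(-30\right) - 10301} = \frac{1}{-41135 - 10301} = \frac{1}{-51436} = - \frac{1}{51436}$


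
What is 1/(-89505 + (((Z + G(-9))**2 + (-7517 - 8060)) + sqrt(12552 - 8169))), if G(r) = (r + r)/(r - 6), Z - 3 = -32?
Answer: -21731075/2266749266022 - 625*sqrt(487)/2266749266022 ≈ -9.5930e-6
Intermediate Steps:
Z = -29 (Z = 3 - 32 = -29)
G(r) = 2*r/(-6 + r) (G(r) = (2*r)/(-6 + r) = 2*r/(-6 + r))
1/(-89505 + (((Z + G(-9))**2 + (-7517 - 8060)) + sqrt(12552 - 8169))) = 1/(-89505 + (((-29 + 2*(-9)/(-6 - 9))**2 + (-7517 - 8060)) + sqrt(12552 - 8169))) = 1/(-89505 + (((-29 + 2*(-9)/(-15))**2 - 15577) + sqrt(4383))) = 1/(-89505 + (((-29 + 2*(-9)*(-1/15))**2 - 15577) + 3*sqrt(487))) = 1/(-89505 + (((-29 + 6/5)**2 - 15577) + 3*sqrt(487))) = 1/(-89505 + (((-139/5)**2 - 15577) + 3*sqrt(487))) = 1/(-89505 + ((19321/25 - 15577) + 3*sqrt(487))) = 1/(-89505 + (-370104/25 + 3*sqrt(487))) = 1/(-2607729/25 + 3*sqrt(487))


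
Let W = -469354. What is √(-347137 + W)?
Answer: I*√816491 ≈ 903.6*I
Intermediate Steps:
√(-347137 + W) = √(-347137 - 469354) = √(-816491) = I*√816491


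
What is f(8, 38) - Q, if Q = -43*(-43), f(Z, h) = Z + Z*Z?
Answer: -1777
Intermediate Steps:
f(Z, h) = Z + Z²
Q = 1849
f(8, 38) - Q = 8*(1 + 8) - 1*1849 = 8*9 - 1849 = 72 - 1849 = -1777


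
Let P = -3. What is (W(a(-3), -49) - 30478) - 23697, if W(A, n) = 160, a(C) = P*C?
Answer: -54015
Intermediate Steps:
a(C) = -3*C
(W(a(-3), -49) - 30478) - 23697 = (160 - 30478) - 23697 = -30318 - 23697 = -54015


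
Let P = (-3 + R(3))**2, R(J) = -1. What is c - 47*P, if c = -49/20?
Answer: -15089/20 ≈ -754.45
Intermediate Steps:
c = -49/20 (c = -49*1/20 = -49/20 ≈ -2.4500)
P = 16 (P = (-3 - 1)**2 = (-4)**2 = 16)
c - 47*P = -49/20 - 47*16 = -49/20 - 752 = -15089/20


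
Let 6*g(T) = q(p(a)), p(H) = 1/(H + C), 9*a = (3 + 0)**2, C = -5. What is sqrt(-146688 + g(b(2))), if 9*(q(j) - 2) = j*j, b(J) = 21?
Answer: I*sqrt(760428858)/72 ≈ 383.0*I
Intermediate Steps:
a = 1 (a = (3 + 0)**2/9 = (1/9)*3**2 = (1/9)*9 = 1)
p(H) = 1/(-5 + H) (p(H) = 1/(H - 5) = 1/(-5 + H))
q(j) = 2 + j**2/9 (q(j) = 2 + (j*j)/9 = 2 + j**2/9)
g(T) = 289/864 (g(T) = (2 + (1/(-5 + 1))**2/9)/6 = (2 + (1/(-4))**2/9)/6 = (2 + (-1/4)**2/9)/6 = (2 + (1/9)*(1/16))/6 = (2 + 1/144)/6 = (1/6)*(289/144) = 289/864)
sqrt(-146688 + g(b(2))) = sqrt(-146688 + 289/864) = sqrt(-126738143/864) = I*sqrt(760428858)/72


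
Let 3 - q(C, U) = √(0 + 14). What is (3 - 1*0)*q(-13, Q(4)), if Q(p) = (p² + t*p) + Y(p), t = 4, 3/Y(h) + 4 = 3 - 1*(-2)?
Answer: 9 - 3*√14 ≈ -2.2250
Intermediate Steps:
Y(h) = 3 (Y(h) = 3/(-4 + (3 - 1*(-2))) = 3/(-4 + (3 + 2)) = 3/(-4 + 5) = 3/1 = 3*1 = 3)
Q(p) = 3 + p² + 4*p (Q(p) = (p² + 4*p) + 3 = 3 + p² + 4*p)
q(C, U) = 3 - √14 (q(C, U) = 3 - √(0 + 14) = 3 - √14)
(3 - 1*0)*q(-13, Q(4)) = (3 - 1*0)*(3 - √14) = (3 + 0)*(3 - √14) = 3*(3 - √14) = 9 - 3*√14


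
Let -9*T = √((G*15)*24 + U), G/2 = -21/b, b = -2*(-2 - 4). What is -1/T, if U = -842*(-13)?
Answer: 9*√9686/9686 ≈ 0.091447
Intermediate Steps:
b = 12 (b = -2*(-6) = 12)
G = -7/2 (G = 2*(-21/12) = 2*(-21*1/12) = 2*(-7/4) = -7/2 ≈ -3.5000)
U = 10946
T = -√9686/9 (T = -√(-7/2*15*24 + 10946)/9 = -√(-105/2*24 + 10946)/9 = -√(-1260 + 10946)/9 = -√9686/9 ≈ -10.935)
-1/T = -1/((-√9686/9)) = -(-9)*√9686/9686 = 9*√9686/9686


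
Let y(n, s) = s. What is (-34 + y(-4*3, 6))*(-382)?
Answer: 10696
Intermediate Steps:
(-34 + y(-4*3, 6))*(-382) = (-34 + 6)*(-382) = -28*(-382) = 10696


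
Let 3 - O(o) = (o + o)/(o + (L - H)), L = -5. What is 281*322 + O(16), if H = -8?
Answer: 1719183/19 ≈ 90483.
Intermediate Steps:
O(o) = 3 - 2*o/(3 + o) (O(o) = 3 - (o + o)/(o + (-5 - 1*(-8))) = 3 - 2*o/(o + (-5 + 8)) = 3 - 2*o/(o + 3) = 3 - 2*o/(3 + o))
281*322 + O(16) = 281*322 + (9 + 16)/(3 + 16) = 90482 + 25/19 = 1719183/19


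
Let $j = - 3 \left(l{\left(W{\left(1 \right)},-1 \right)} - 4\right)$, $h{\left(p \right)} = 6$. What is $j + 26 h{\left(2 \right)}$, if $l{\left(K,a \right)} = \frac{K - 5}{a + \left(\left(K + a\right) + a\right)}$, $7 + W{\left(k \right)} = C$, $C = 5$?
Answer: $\frac{819}{5} \approx 163.8$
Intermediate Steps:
$W{\left(k \right)} = -2$ ($W{\left(k \right)} = -7 + 5 = -2$)
$l{\left(K,a \right)} = \frac{-5 + K}{K + 3 a}$ ($l{\left(K,a \right)} = \frac{-5 + K}{a + \left(K + 2 a\right)} = \frac{-5 + K}{K + 3 a}$)
$j = \frac{39}{5}$ ($j = - 3 \left(\frac{-5 - 2}{-2 + 3 \left(-1\right)} - 4\right) = - 3 \left(\frac{1}{-2 - 3} \left(-7\right) - 4\right) = - 3 \left(\frac{1}{-5} \left(-7\right) - 4\right) = - 3 \left(\left(- \frac{1}{5}\right) \left(-7\right) - 4\right) = - 3 \left(\frac{7}{5} - 4\right) = \left(-3\right) \left(- \frac{13}{5}\right) = \frac{39}{5} \approx 7.8$)
$j + 26 h{\left(2 \right)} = \frac{39}{5} + 26 \cdot 6 = \frac{39}{5} + 156 = \frac{819}{5}$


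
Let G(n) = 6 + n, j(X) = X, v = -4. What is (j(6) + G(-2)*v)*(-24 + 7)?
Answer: 170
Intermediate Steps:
(j(6) + G(-2)*v)*(-24 + 7) = (6 + (6 - 2)*(-4))*(-24 + 7) = (6 + 4*(-4))*(-17) = (6 - 16)*(-17) = -10*(-17) = 170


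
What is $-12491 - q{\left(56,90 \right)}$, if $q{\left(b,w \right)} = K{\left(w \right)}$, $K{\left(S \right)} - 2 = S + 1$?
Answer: $-12584$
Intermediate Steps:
$K{\left(S \right)} = 3 + S$ ($K{\left(S \right)} = 2 + \left(S + 1\right) = 2 + \left(1 + S\right) = 3 + S$)
$q{\left(b,w \right)} = 3 + w$
$-12491 - q{\left(56,90 \right)} = -12491 - \left(3 + 90\right) = -12491 - 93 = -12584$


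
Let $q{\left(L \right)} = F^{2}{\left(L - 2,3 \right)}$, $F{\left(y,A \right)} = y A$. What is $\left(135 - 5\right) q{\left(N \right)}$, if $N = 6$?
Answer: $18720$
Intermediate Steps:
$F{\left(y,A \right)} = A y$
$q{\left(L \right)} = \left(-6 + 3 L\right)^{2}$ ($q{\left(L \right)} = \left(3 \left(L - 2\right)\right)^{2} = \left(3 \left(-2 + L\right)\right)^{2} = \left(-6 + 3 L\right)^{2}$)
$\left(135 - 5\right) q{\left(N \right)} = \left(135 - 5\right) 9 \left(-2 + 6\right)^{2} = 130 \cdot 9 \cdot 4^{2} = 130 \cdot 9 \cdot 16 = 130 \cdot 144 = 18720$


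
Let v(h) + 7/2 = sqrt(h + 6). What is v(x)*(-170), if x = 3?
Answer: 85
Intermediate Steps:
v(h) = -7/2 + sqrt(6 + h) (v(h) = -7/2 + sqrt(h + 6) = -7/2 + sqrt(6 + h))
v(x)*(-170) = (-7/2 + sqrt(6 + 3))*(-170) = (-7/2 + sqrt(9))*(-170) = (-7/2 + 3)*(-170) = -1/2*(-170) = 85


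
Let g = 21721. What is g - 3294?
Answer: 18427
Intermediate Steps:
g - 3294 = 21721 - 3294 = 18427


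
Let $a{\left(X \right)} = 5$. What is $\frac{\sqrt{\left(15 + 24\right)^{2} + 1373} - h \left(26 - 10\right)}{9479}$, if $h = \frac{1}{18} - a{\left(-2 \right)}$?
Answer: $\frac{712}{85311} + \frac{\sqrt{2894}}{9479} \approx 0.014021$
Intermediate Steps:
$h = - \frac{89}{18}$ ($h = \frac{1}{18} - 5 = - \frac{89}{18} \approx -4.9444$)
$\frac{\sqrt{\left(15 + 24\right)^{2} + 1373} - h \left(26 - 10\right)}{9479} = \frac{\sqrt{\left(15 + 24\right)^{2} + 1373} - - \frac{89 \left(26 - 10\right)}{18}}{9479} = \left(\sqrt{39^{2} + 1373} - \left(- \frac{89}{18}\right) 16\right) \frac{1}{9479} = \left(\sqrt{1521 + 1373} - - \frac{712}{9}\right) \frac{1}{9479} = \left(\sqrt{2894} + \frac{712}{9}\right) \frac{1}{9479} = \left(\frac{712}{9} + \sqrt{2894}\right) \frac{1}{9479} = \frac{712}{85311} + \frac{\sqrt{2894}}{9479}$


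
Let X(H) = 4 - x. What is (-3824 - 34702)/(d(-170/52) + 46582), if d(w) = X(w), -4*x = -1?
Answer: -154104/186343 ≈ -0.82699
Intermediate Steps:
x = 1/4 (x = -1/4*(-1) = 1/4 ≈ 0.25000)
X(H) = 15/4 (X(H) = 4 - 1*1/4 = 4 - 1/4 = 15/4)
d(w) = 15/4
(-3824 - 34702)/(d(-170/52) + 46582) = (-3824 - 34702)/(15/4 + 46582) = -38526/186343/4 = -38526*4/186343 = -154104/186343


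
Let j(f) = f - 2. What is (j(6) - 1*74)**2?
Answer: 4900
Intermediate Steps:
j(f) = -2 + f
(j(6) - 1*74)**2 = ((-2 + 6) - 1*74)**2 = (4 - 74)**2 = (-70)**2 = 4900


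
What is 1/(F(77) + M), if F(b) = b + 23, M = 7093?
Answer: 1/7193 ≈ 0.00013902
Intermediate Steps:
F(b) = 23 + b
1/(F(77) + M) = 1/((23 + 77) + 7093) = 1/(100 + 7093) = 1/7193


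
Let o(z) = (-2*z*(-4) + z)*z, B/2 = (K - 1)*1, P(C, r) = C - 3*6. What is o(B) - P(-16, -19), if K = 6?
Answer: 934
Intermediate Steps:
P(C, r) = -18 + C (P(C, r) = C - 18 = -18 + C)
B = 10 (B = 2*((6 - 1)*1) = 2*(5*1) = 2*5 = 10)
o(z) = 9*z² (o(z) = (8*z + z)*z = (9*z)*z = 9*z²)
o(B) - P(-16, -19) = 9*10² - (-18 - 16) = 9*100 - 1*(-34) = 900 + 34 = 934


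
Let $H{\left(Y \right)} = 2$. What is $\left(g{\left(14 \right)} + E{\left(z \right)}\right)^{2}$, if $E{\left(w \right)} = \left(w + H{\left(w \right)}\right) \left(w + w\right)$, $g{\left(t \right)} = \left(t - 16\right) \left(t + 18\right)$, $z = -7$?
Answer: $36$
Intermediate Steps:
$g{\left(t \right)} = \left(-16 + t\right) \left(18 + t\right)$
$E{\left(w \right)} = 2 w \left(2 + w\right)$ ($E{\left(w \right)} = \left(w + 2\right) \left(w + w\right) = \left(2 + w\right) 2 w = 2 w \left(2 + w\right)$)
$\left(g{\left(14 \right)} + E{\left(z \right)}\right)^{2} = \left(\left(-288 + 14^{2} + 2 \cdot 14\right) + 2 \left(-7\right) \left(2 - 7\right)\right)^{2} = \left(\left(-288 + 196 + 28\right) + 2 \left(-7\right) \left(-5\right)\right)^{2} = \left(-64 + 70\right)^{2} = 6^{2} = 36$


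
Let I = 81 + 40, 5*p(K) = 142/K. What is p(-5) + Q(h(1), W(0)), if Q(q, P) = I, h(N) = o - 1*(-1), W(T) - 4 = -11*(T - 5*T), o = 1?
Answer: 2883/25 ≈ 115.32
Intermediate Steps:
W(T) = 4 + 44*T (W(T) = 4 - 11*(T - 5*T) = 4 - (-44)*T = 4 + 44*T)
h(N) = 2 (h(N) = 1 - 1*(-1) = 1 + 1 = 2)
p(K) = 142/(5*K) (p(K) = (142/K)/5 = 142/(5*K))
I = 121
Q(q, P) = 121
p(-5) + Q(h(1), W(0)) = (142/5)/(-5) + 121 = (142/5)*(-⅕) + 121 = -142/25 + 121 = 2883/25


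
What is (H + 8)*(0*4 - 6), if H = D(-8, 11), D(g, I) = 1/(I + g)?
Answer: -50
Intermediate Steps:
H = ⅓ (H = 1/(11 - 8) = 1/3 = ⅓ ≈ 0.33333)
(H + 8)*(0*4 - 6) = (⅓ + 8)*(0*4 - 6) = 25*(0 - 6)/3 = (25/3)*(-6) = -50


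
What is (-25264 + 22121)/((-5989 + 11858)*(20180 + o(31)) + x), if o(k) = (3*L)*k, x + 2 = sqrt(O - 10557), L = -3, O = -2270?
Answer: -52442736183/1948856956039988 + 449*I*sqrt(12827)/1948856956039988 ≈ -2.6909e-5 + 2.6093e-11*I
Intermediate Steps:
x = -2 + I*sqrt(12827) (x = -2 + sqrt(-2270 - 10557) = -2 + sqrt(-12827) = -2 + I*sqrt(12827) ≈ -2.0 + 113.26*I)
o(k) = -9*k (o(k) = (3*(-3))*k = -9*k)
(-25264 + 22121)/((-5989 + 11858)*(20180 + o(31)) + x) = (-25264 + 22121)/((-5989 + 11858)*(20180 - 9*31) + (-2 + I*sqrt(12827))) = -3143/(5869*(20180 - 279) + (-2 + I*sqrt(12827))) = -3143/(5869*19901 + (-2 + I*sqrt(12827))) = -3143/(116798969 + (-2 + I*sqrt(12827))) = -3143/(116798967 + I*sqrt(12827))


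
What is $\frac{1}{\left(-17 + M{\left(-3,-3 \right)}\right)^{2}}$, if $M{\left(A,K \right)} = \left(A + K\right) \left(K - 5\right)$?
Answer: $\frac{1}{961} \approx 0.0010406$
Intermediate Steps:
$M{\left(A,K \right)} = \left(-5 + K\right) \left(A + K\right)$ ($M{\left(A,K \right)} = \left(A + K\right) \left(-5 + K\right) = \left(-5 + K\right) \left(A + K\right)$)
$\frac{1}{\left(-17 + M{\left(-3,-3 \right)}\right)^{2}} = \frac{1}{\left(-17 - \left(-39 - 9\right)\right)^{2}} = \frac{1}{\left(-17 + \left(9 + 15 + 15 + 9\right)\right)^{2}} = \frac{1}{\left(-17 + 48\right)^{2}} = \frac{1}{31^{2}} = \frac{1}{961}$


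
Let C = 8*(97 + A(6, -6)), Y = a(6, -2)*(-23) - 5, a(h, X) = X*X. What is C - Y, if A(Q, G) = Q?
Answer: 921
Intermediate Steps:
a(h, X) = X²
Y = -97 (Y = (-2)²*(-23) - 5 = 4*(-23) - 5 = -92 - 5 = -97)
C = 824 (C = 8*(97 + 6) = 8*103 = 824)
C - Y = 824 - 1*(-97) = 824 + 97 = 921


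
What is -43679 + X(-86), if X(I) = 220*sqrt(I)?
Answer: -43679 + 220*I*sqrt(86) ≈ -43679.0 + 2040.2*I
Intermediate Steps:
-43679 + X(-86) = -43679 + 220*sqrt(-86) = -43679 + 220*(I*sqrt(86)) = -43679 + 220*I*sqrt(86)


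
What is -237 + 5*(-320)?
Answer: -1837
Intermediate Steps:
-237 + 5*(-320) = -237 - 1600 = -1837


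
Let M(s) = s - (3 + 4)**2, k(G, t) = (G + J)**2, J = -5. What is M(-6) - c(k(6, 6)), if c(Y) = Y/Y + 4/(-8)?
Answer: -111/2 ≈ -55.500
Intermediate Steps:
k(G, t) = (-5 + G)**2 (k(G, t) = (G - 5)**2 = (-5 + G)**2)
M(s) = -49 + s (M(s) = s - 1*7**2 = s - 1*49 = s - 49 = -49 + s)
c(Y) = 1/2 (c(Y) = 1 + 4*(-1/8) = 1 - 1/2 = 1/2)
M(-6) - c(k(6, 6)) = (-49 - 6) - 1*1/2 = -55 - 1/2 = -111/2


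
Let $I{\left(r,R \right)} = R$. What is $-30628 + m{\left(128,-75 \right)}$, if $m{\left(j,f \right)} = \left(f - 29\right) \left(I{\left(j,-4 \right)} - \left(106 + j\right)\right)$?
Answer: $-5876$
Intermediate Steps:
$m{\left(j,f \right)} = \left(-110 - j\right) \left(-29 + f\right)$ ($m{\left(j,f \right)} = \left(f - 29\right) \left(-4 - \left(106 + j\right)\right) = \left(-29 + f\right) \left(-110 - j\right) = \left(-110 - j\right) \left(-29 + f\right)$)
$-30628 + m{\left(128,-75 \right)} = -30628 + \left(3190 - -8250 + 29 \cdot 128 - \left(-75\right) 128\right) = -30628 + \left(3190 + 8250 + 3712 + 9600\right) = -30628 + 24752 = -5876$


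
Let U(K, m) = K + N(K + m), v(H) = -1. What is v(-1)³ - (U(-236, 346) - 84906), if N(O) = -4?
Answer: 85145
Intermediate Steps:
U(K, m) = -4 + K (U(K, m) = K - 4 = -4 + K)
v(-1)³ - (U(-236, 346) - 84906) = (-1)³ - ((-4 - 236) - 84906) = -1 - (-240 - 84906) = -1 - 1*(-85146) = -1 + 85146 = 85145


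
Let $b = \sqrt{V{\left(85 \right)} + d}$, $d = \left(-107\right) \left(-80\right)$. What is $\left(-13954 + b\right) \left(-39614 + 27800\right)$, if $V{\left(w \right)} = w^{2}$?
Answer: $164852556 - 11814 \sqrt{15785} \approx 1.6337 \cdot 10^{8}$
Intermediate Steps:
$d = 8560$
$b = \sqrt{15785}$ ($b = \sqrt{85^{2} + 8560} = \sqrt{7225 + 8560} = \sqrt{15785} \approx 125.64$)
$\left(-13954 + b\right) \left(-39614 + 27800\right) = \left(-13954 + \sqrt{15785}\right) \left(-39614 + 27800\right) = \left(-13954 + \sqrt{15785}\right) \left(-11814\right) = 164852556 - 11814 \sqrt{15785}$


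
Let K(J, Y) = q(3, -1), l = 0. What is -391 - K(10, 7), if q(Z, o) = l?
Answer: -391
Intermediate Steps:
q(Z, o) = 0
K(J, Y) = 0
-391 - K(10, 7) = -391 - 1*0 = -391 + 0 = -391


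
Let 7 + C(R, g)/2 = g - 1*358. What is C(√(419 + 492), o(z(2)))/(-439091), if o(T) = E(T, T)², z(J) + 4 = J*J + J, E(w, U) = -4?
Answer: 698/439091 ≈ 0.0015896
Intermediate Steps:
z(J) = -4 + J + J² (z(J) = -4 + (J*J + J) = -4 + (J² + J) = -4 + (J + J²) = -4 + J + J²)
o(T) = 16 (o(T) = (-4)² = 16)
C(R, g) = -730 + 2*g (C(R, g) = -14 + 2*(g - 1*358) = -14 + 2*(g - 358) = -14 + 2*(-358 + g) = -14 + (-716 + 2*g) = -730 + 2*g)
C(√(419 + 492), o(z(2)))/(-439091) = (-730 + 2*16)/(-439091) = (-730 + 32)*(-1/439091) = -698*(-1/439091) = 698/439091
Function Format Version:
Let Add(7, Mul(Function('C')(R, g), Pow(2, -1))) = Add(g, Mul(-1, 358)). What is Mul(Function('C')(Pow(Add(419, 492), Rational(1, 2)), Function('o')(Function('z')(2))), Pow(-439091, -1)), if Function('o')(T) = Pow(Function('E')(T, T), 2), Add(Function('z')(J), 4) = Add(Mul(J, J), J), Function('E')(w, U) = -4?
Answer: Rational(698, 439091) ≈ 0.0015896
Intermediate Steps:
Function('z')(J) = Add(-4, J, Pow(J, 2)) (Function('z')(J) = Add(-4, Add(Mul(J, J), J)) = Add(-4, Add(Pow(J, 2), J)) = Add(-4, Add(J, Pow(J, 2))) = Add(-4, J, Pow(J, 2)))
Function('o')(T) = 16 (Function('o')(T) = Pow(-4, 2) = 16)
Function('C')(R, g) = Add(-730, Mul(2, g)) (Function('C')(R, g) = Add(-14, Mul(2, Add(g, Mul(-1, 358)))) = Add(-14, Mul(2, Add(g, -358))) = Add(-14, Mul(2, Add(-358, g))) = Add(-14, Add(-716, Mul(2, g))) = Add(-730, Mul(2, g)))
Mul(Function('C')(Pow(Add(419, 492), Rational(1, 2)), Function('o')(Function('z')(2))), Pow(-439091, -1)) = Mul(Add(-730, Mul(2, 16)), Pow(-439091, -1)) = Mul(Add(-730, 32), Rational(-1, 439091)) = Mul(-698, Rational(-1, 439091)) = Rational(698, 439091)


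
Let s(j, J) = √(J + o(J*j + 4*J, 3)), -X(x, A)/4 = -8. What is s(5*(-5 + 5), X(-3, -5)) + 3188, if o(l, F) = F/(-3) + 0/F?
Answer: 3188 + √31 ≈ 3193.6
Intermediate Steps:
X(x, A) = 32 (X(x, A) = -4*(-8) = 32)
o(l, F) = -F/3 (o(l, F) = F*(-⅓) + 0 = -F/3 + 0 = -F/3)
s(j, J) = √(-1 + J) (s(j, J) = √(J - ⅓*3) = √(J - 1) = √(-1 + J))
s(5*(-5 + 5), X(-3, -5)) + 3188 = √(-1 + 32) + 3188 = √31 + 3188 = 3188 + √31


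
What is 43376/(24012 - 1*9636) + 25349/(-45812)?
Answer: 202840511/82324164 ≈ 2.4639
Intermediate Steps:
43376/(24012 - 1*9636) + 25349/(-45812) = 43376/(24012 - 9636) + 25349*(-1/45812) = 43376/14376 - 25349/45812 = 43376*(1/14376) - 25349/45812 = 5422/1797 - 25349/45812 = 202840511/82324164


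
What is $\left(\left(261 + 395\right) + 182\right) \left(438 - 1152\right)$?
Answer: $-598332$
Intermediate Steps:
$\left(\left(261 + 395\right) + 182\right) \left(438 - 1152\right) = \left(656 + 182\right) \left(-714\right) = 838 \left(-714\right) = -598332$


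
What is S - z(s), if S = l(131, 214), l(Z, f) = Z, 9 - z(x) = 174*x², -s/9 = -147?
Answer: 304557368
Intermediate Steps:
s = 1323 (s = -9*(-147) = 1323)
z(x) = 9 - 174*x²
S = 131
S - z(s) = 131 - (9 - 174*1323²) = 131 - (9 - 174*1750329) = 131 - (9 - 304557246) = 131 - 1*(-304557237) = 131 + 304557237 = 304557368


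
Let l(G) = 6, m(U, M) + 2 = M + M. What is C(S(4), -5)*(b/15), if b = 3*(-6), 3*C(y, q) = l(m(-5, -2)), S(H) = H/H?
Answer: -12/5 ≈ -2.4000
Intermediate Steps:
m(U, M) = -2 + 2*M (m(U, M) = -2 + (M + M) = -2 + 2*M)
S(H) = 1
C(y, q) = 2 (C(y, q) = (⅓)*6 = 2)
b = -18
C(S(4), -5)*(b/15) = 2*(-18/15) = 2*(-18*1/15) = 2*(-6/5) = -12/5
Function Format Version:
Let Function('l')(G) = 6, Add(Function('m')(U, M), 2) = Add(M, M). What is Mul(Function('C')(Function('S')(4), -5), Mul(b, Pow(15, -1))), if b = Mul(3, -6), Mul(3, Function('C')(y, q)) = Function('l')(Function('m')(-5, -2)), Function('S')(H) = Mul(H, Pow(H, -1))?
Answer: Rational(-12, 5) ≈ -2.4000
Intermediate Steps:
Function('m')(U, M) = Add(-2, Mul(2, M)) (Function('m')(U, M) = Add(-2, Add(M, M)) = Add(-2, Mul(2, M)))
Function('S')(H) = 1
Function('C')(y, q) = 2 (Function('C')(y, q) = Mul(Rational(1, 3), 6) = 2)
b = -18
Mul(Function('C')(Function('S')(4), -5), Mul(b, Pow(15, -1))) = Mul(2, Mul(-18, Pow(15, -1))) = Mul(2, Mul(-18, Rational(1, 15))) = Mul(2, Rational(-6, 5)) = Rational(-12, 5)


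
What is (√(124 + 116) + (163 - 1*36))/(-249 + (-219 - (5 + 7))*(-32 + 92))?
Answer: -127/14109 - 4*√15/14109 ≈ -0.010099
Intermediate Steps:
(√(124 + 116) + (163 - 1*36))/(-249 + (-219 - (5 + 7))*(-32 + 92)) = (√240 + (163 - 36))/(-249 + (-219 - 1*12)*60) = (4*√15 + 127)/(-249 + (-219 - 12)*60) = (127 + 4*√15)/(-249 - 231*60) = (127 + 4*√15)/(-249 - 13860) = (127 + 4*√15)/(-14109) = (127 + 4*√15)*(-1/14109) = -127/14109 - 4*√15/14109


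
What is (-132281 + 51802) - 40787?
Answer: -121266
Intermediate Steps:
(-132281 + 51802) - 40787 = -80479 - 40787 = -121266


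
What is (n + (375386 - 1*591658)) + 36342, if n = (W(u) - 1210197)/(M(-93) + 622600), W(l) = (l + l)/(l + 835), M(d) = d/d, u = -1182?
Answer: -38872955417705/216042547 ≈ -1.7993e+5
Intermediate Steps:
M(d) = 1
W(l) = 2*l/(835 + l) (W(l) = (2*l)/(835 + l) = 2*l/(835 + l))
n = -419935995/216042547 (n = (2*(-1182)/(835 - 1182) - 1210197)/(1 + 622600) = (2*(-1182)/(-347) - 1210197)/622601 = (2*(-1182)*(-1/347) - 1210197)*(1/622601) = (2364/347 - 1210197)*(1/622601) = -419935995/347*1/622601 = -419935995/216042547 ≈ -1.9438)
(n + (375386 - 1*591658)) + 36342 = (-419935995/216042547 + (375386 - 1*591658)) + 36342 = (-419935995/216042547 + (375386 - 591658)) + 36342 = (-419935995/216042547 - 216272) + 36342 = -46724373660779/216042547 + 36342 = -38872955417705/216042547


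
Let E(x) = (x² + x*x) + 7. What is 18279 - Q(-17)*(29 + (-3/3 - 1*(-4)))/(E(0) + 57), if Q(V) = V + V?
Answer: 18296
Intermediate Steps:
Q(V) = 2*V
E(x) = 7 + 2*x² (E(x) = (x² + x²) + 7 = 2*x² + 7 = 7 + 2*x²)
18279 - Q(-17)*(29 + (-3/3 - 1*(-4)))/(E(0) + 57) = 18279 - 2*(-17)*(29 + (-3/3 - 1*(-4)))/((7 + 2*0²) + 57) = 18279 - (-34)*(29 + (-3*⅓ + 4))/((7 + 2*0) + 57) = 18279 - (-34)*(29 + (-1 + 4))/((7 + 0) + 57) = 18279 - (-34)*(29 + 3)/(7 + 57) = 18279 - (-34)*32/64 = 18279 - (-34)*32*(1/64) = 18279 - (-34)/2 = 18279 - 1*(-17) = 18279 + 17 = 18296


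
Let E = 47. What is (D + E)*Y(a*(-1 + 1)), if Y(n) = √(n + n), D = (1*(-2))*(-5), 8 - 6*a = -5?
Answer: 0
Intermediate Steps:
a = 13/6 (a = 4/3 - ⅙*(-5) = 4/3 + ⅚ = 13/6 ≈ 2.1667)
D = 10 (D = -2*(-5) = 10)
Y(n) = √2*√n (Y(n) = √(2*n) = √2*√n)
(D + E)*Y(a*(-1 + 1)) = (10 + 47)*(√2*√(13*(-1 + 1)/6)) = 57*(√2*√((13/6)*0)) = 57*(√2*√0) = 57*(√2*0) = 57*0 = 0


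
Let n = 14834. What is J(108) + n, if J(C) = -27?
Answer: 14807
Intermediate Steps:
J(108) + n = -27 + 14834 = 14807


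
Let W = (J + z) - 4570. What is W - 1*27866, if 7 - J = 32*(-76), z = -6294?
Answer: -36291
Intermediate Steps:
J = 2439 (J = 7 - 32*(-76) = 7 - 1*(-2432) = 7 + 2432 = 2439)
W = -8425 (W = (2439 - 6294) - 4570 = -3855 - 4570 = -8425)
W - 1*27866 = -8425 - 1*27866 = -8425 - 27866 = -36291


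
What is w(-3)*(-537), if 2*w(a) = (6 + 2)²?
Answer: -17184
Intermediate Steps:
w(a) = 32 (w(a) = (6 + 2)²/2 = (½)*8² = (½)*64 = 32)
w(-3)*(-537) = 32*(-537) = -17184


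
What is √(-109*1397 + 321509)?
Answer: 6*√4701 ≈ 411.38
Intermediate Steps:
√(-109*1397 + 321509) = √(-152273 + 321509) = √169236 = 6*√4701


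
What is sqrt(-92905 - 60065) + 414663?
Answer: 414663 + I*sqrt(152970) ≈ 4.1466e+5 + 391.11*I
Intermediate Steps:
sqrt(-92905 - 60065) + 414663 = sqrt(-152970) + 414663 = I*sqrt(152970) + 414663 = 414663 + I*sqrt(152970)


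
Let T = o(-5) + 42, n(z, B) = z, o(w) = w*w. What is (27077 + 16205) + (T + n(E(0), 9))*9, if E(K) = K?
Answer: 43885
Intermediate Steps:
o(w) = w²
T = 67 (T = (-5)² + 42 = 25 + 42 = 67)
(27077 + 16205) + (T + n(E(0), 9))*9 = (27077 + 16205) + (67 + 0)*9 = 43282 + 67*9 = 43282 + 603 = 43885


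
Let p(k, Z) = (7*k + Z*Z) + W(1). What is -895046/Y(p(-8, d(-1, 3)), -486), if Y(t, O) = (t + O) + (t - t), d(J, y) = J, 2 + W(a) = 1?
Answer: 447523/271 ≈ 1651.4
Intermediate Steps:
W(a) = -1 (W(a) = -2 + 1 = -1)
p(k, Z) = -1 + Z**2 + 7*k (p(k, Z) = (7*k + Z*Z) - 1 = (7*k + Z**2) - 1 = (Z**2 + 7*k) - 1 = -1 + Z**2 + 7*k)
Y(t, O) = O + t (Y(t, O) = (O + t) + 0 = O + t)
-895046/Y(p(-8, d(-1, 3)), -486) = -895046/(-486 + (-1 + (-1)**2 + 7*(-8))) = -895046/(-486 + (-1 + 1 - 56)) = -895046/(-486 - 56) = -895046/(-542) = -895046*(-1/542) = 447523/271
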